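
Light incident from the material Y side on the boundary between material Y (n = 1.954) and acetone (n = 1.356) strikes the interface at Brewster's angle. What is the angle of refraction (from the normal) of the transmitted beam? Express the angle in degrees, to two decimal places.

First find Brewster's angle: tan θ_B = 1.356/1.954 = 0.6940, giving θ_B = 34.76°.
At Brewster's angle the reflected and refracted rays are perpendicular, so θ_t = 90° − θ_B = 90° − 34.76° = 55.24°.

θ_t ≈ 55.24°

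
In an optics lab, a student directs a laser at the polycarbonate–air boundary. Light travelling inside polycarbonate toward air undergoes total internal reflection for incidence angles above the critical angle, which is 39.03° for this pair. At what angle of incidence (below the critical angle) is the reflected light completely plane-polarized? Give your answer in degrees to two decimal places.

θ_B ≈ 32.20°

At the critical angle sin θ_c = n₂/n₁, giving n₂/n₁ = sin 39.03° = 0.6297.
Then tan θ_B = n₂/n₁ = 0.6297, so θ_B = arctan 0.6297 = 32.20°.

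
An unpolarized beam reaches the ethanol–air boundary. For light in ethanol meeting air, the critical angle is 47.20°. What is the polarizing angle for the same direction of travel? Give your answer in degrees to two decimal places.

n₂/n₁ = sin θ_c = sin 47.20° = 0.7337.
tan θ_B equals the same ratio, so θ_B = arctan(0.7337) = 36.27°.

θ_B ≈ 36.27°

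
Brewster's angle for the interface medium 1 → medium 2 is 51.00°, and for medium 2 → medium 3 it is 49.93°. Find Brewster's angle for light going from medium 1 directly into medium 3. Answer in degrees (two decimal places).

θ_B ≈ 55.74°

Each Brewster angle gives a ratio: n₂/n₁ = tan 51.00° = 1.2349, n₃/n₂ = tan 49.93° = 1.1888.
So n₃/n₁ = (n₂/n₁)(n₃/n₂) = 1.2349 × 1.1888 = 1.4680.
θ_B(1→3) = arctan(1.4680) = 55.74°.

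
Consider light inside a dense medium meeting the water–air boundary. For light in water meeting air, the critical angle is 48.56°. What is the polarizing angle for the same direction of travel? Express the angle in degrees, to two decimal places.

θ_B ≈ 36.86°

At the critical angle sin θ_c = n₂/n₁, giving n₂/n₁ = sin 48.56° = 0.7496.
Then tan θ_B = n₂/n₁ = 0.7496, so θ_B = arctan 0.7496 = 36.86°.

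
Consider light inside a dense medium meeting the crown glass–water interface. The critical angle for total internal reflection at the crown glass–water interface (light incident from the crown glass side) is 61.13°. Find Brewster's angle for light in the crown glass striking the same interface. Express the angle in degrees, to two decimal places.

sin θ_c = n₂/n₁, so n₂/n₁ = sin 61.13° = 0.8757.
Brewster: tan θ_B = n₂/n₁ = 0.8757.
θ_B = arctan(0.8757) = 41.21°.

θ_B ≈ 41.21°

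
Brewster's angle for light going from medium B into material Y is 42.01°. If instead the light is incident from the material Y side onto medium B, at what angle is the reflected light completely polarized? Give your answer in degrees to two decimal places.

The two Brewster angles are complementary: θ_B' = 90° − θ_B = 90° − 42.01° = 47.99°.

θ_B' ≈ 47.99°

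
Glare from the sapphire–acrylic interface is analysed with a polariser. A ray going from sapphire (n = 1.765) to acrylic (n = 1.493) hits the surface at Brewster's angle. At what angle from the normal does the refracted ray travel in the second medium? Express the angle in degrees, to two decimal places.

θ_t ≈ 49.77°

tan θ_B = n₂/n₁ = 1.493/1.765 = 0.8459, so θ_B = 40.23°.
Since θ_B + θ_t = 90° at Brewster incidence, θ_t = 90° − 40.23° = 49.77°.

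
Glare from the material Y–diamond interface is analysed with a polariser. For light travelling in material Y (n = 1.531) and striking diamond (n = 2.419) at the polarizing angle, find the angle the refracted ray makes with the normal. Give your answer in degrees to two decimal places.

θ_t ≈ 32.33°

tan θ_B = n₂/n₁ = 2.419/1.531 = 1.5800, so θ_B = 57.67°.
At Brewster's angle the reflected and refracted rays are perpendicular, so θ_t = 90° − θ_B = 90° − 57.67° = 32.33°.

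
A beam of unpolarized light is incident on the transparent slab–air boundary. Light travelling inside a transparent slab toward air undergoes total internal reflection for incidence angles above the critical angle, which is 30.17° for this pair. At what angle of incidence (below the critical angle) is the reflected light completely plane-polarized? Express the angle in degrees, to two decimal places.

n₂/n₁ = sin θ_c = sin 30.17° = 0.5026.
tan θ_B equals the same ratio, so θ_B = arctan(0.5026) = 26.68°.

θ_B ≈ 26.68°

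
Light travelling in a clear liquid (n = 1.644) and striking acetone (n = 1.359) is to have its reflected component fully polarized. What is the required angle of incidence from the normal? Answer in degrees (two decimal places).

θ_B ≈ 39.58°

Brewster's condition: tan θ_B = n₂/n₁ = 1.359/1.644 = 0.8266.
θ_B = arctan(0.8266) = 39.58°.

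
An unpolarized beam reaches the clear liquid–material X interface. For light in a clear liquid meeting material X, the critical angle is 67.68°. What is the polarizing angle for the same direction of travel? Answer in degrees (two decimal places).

sin θ_c = n₂/n₁, so n₂/n₁ = sin 67.68° = 0.9251.
Brewster: tan θ_B = n₂/n₁ = 0.9251.
θ_B = arctan(0.9251) = 42.77°.

θ_B ≈ 42.77°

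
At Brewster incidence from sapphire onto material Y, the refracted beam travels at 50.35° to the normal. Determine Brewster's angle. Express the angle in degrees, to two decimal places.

Since the reflected and refracted rays are at right angles at the polarizing angle, θ_B + θ_t = 90°.
So θ_B = 90° − θ_t = 90° − 50.35° = 39.65°.

θ_B ≈ 39.65°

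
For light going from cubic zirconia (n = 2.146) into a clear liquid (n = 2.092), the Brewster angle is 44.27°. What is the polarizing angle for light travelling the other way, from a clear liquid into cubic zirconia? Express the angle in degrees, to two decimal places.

θ_B' ≈ 45.73°

tan θ_B' = n₁/n₂ = 1/tan θ_B, so θ_B' = 90° − θ_B.
θ_B' = 90° − 44.27° = 45.73°.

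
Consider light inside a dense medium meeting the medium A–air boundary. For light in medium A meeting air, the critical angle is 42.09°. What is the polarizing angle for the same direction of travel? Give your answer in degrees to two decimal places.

θ_B ≈ 33.83°

At the critical angle sin θ_c = n₂/n₁, giving n₂/n₁ = sin 42.09° = 0.6703.
Then tan θ_B = n₂/n₁ = 0.6703, so θ_B = arctan 0.6703 = 33.83°.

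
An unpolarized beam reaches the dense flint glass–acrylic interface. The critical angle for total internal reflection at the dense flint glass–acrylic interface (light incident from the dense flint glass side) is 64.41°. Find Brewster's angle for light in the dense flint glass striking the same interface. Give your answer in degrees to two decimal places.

θ_B ≈ 42.05°

sin θ_c = n₂/n₁, so n₂/n₁ = sin 64.41° = 0.9019.
Brewster: tan θ_B = n₂/n₁ = 0.9019.
θ_B = arctan(0.9019) = 42.05°.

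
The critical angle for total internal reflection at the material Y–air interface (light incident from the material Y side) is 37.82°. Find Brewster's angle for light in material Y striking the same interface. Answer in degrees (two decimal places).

θ_B ≈ 31.52°

n₂/n₁ = sin θ_c = sin 37.82° = 0.6132.
tan θ_B equals the same ratio, so θ_B = arctan(0.6132) = 31.52°.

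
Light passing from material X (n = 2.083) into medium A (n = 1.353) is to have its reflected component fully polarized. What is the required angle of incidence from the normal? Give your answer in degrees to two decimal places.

At Brewster's angle the reflected and refracted rays are perpendicular, which with Snell's law gives tan θ_B = n₂/n₁.
Here n₂/n₁ = 1.353/2.083 = 0.6495, and Brewster's law gives tan θ_B = n₂/n₁. Taking the arctangent, θ_B = 33.01°.

θ_B ≈ 33.01°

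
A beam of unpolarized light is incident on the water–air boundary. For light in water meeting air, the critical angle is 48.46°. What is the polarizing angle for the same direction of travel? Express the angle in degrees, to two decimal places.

θ_B ≈ 36.81°

n₂/n₁ = sin θ_c = sin 48.46° = 0.7485.
tan θ_B equals the same ratio, so θ_B = arctan(0.7485) = 36.81°.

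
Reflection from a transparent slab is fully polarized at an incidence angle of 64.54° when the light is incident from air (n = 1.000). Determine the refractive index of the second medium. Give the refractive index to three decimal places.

n ≈ 2.100

At Brewster's angle, tan θ_B = n₂/n₁ with n₁ on the incident side (air) and n₂ on the transmitted side (a transparent slab).
n₂ = n₁ tan θ_B = 1.000 × tan 64.54° = 2.100.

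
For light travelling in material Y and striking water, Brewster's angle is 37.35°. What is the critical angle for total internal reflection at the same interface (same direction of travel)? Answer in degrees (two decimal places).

θ_c ≈ 49.74°

From Brewster, n₂/n₁ = tan θ_B = tan 37.35° = 0.7632.
Then sin θ_c = n₂/n₁ = 0.7632, so θ_c = arcsin 0.7632 = 49.74°.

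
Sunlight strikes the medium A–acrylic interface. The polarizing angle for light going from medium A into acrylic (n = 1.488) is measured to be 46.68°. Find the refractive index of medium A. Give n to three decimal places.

At the polarizing angle, tan θ_B = n₂/n₁ with n₁ on the incident side (medium A) and n₂ on the transmitted side (acrylic).
n₁ = n₂ / tan θ_B = 1.488 / tan 46.68° = 1.403.

n ≈ 1.403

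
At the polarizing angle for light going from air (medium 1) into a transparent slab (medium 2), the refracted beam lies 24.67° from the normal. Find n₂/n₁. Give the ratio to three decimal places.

θ_B + θ_t = 90°, so θ_B = 90° − 24.67° = 65.33°.
tan θ_B = n₂/n₁, so n₂/n₁ = tan 65.33° = 2.177.

n₂/n₁ ≈ 2.177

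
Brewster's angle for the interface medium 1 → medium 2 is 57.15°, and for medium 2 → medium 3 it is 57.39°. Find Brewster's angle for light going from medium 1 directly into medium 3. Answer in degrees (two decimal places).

θ_B ≈ 67.55°

tan θ_B(1→2) = n₂/n₁ = tan 57.15° = 1.5487.
tan θ_B(2→3) = n₃/n₂ = tan 57.39° = 1.5631.
So n₃/n₁ = (n₂/n₁)(n₃/n₂) = 1.5487 × 1.5631 = 2.4207.
θ_B(1→3) = arctan(2.4207) = 67.55°.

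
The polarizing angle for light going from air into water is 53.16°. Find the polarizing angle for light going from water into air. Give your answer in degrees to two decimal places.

tan θ_B' = n₁/n₂ = 1/tan θ_B, so θ_B' = 90° − θ_B.
θ_B' = 90° − 53.16° = 36.84°.

θ_B' ≈ 36.84°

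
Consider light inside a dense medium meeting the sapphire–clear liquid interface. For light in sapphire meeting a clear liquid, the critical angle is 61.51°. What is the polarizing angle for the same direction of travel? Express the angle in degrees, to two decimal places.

At the critical angle sin θ_c = n₂/n₁, giving n₂/n₁ = sin 61.51° = 0.8789.
Then tan θ_B = n₂/n₁ = 0.8789, so θ_B = arctan 0.8789 = 41.31°.

θ_B ≈ 41.31°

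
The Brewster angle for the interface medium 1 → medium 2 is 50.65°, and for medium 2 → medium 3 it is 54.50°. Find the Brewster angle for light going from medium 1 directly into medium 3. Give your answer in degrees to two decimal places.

θ_B ≈ 59.68°

Each Brewster angle gives a ratio: n₂/n₁ = tan 50.65° = 1.2196, n₃/n₂ = tan 54.50° = 1.4019.
Multiplying, n₃/n₁ = 1.2196 × 1.4019 = 1.7098, and θ_B(1→3) = arctan 1.7098 = 59.68°.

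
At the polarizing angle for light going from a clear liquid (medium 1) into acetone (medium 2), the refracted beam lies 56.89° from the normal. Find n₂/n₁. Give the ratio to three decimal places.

n₂/n₁ ≈ 0.652

θ_B + θ_t = 90°, so θ_B = 90° − 56.89° = 33.11°.
Then n₂/n₁ = tan θ_B = tan 33.11° = 0.652.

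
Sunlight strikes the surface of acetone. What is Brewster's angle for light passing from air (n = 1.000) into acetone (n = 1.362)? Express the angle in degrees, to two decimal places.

θ_B ≈ 53.71°

tan θ_B = n₂/n₁ = 1.362/1.000 = 1.3620.
θ_B = arctan(1.3620) = 53.71°.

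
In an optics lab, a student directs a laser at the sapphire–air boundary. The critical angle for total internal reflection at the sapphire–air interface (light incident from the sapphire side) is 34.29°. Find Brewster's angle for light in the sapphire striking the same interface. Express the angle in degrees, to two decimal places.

At the critical angle sin θ_c = n₂/n₁, giving n₂/n₁ = sin 34.29° = 0.5634.
Then tan θ_B = n₂/n₁ = 0.5634, so θ_B = arctan 0.5634 = 29.40°.

θ_B ≈ 29.40°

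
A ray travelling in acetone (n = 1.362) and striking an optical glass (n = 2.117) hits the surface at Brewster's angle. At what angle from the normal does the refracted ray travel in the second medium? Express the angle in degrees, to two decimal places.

θ_t ≈ 32.76°

tan θ_B = n₂/n₁ = 2.117/1.362 = 1.5543, so θ_B = 57.24°.
At Brewster's angle the reflected and refracted rays are perpendicular, so θ_t = 90° − θ_B = 90° − 57.24° = 32.76°.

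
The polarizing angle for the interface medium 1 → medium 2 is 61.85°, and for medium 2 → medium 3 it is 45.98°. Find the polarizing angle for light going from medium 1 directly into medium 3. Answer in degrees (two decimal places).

θ_B ≈ 62.66°

Each Brewster angle gives a ratio: n₂/n₁ = tan 61.85° = 1.8689, n₃/n₂ = tan 45.98° = 1.0348.
n₃/n₁ = 1.9340. Then tan θ_B(1→3) = n₃/n₁, so θ_B(1→3) = arctan(1.9340) = 62.66°.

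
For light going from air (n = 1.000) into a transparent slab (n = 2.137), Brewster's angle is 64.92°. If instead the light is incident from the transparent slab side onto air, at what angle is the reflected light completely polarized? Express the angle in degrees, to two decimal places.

The two Brewster angles are complementary: θ_B' = 90° − θ_B = 90° − 64.92° = 25.08°.

θ_B' ≈ 25.08°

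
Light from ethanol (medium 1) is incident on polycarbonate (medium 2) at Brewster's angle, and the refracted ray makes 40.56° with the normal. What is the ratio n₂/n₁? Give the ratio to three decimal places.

θ_B + θ_t = 90°, so θ_B = 90° − 40.56° = 49.44°.
tan θ_B = n₂/n₁, so n₂/n₁ = tan 49.44° = 1.168.

n₂/n₁ ≈ 1.168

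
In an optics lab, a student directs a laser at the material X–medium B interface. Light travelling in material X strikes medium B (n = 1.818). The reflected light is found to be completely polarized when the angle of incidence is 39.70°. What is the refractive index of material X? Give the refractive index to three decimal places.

n ≈ 2.190

Full polarization of the reflected beam means tan θ_B = n₂/n₁, where n₁ is the incident medium (material X).
n₁ = n₂ / tan θ_B = 1.818 / tan 39.70° = 2.190.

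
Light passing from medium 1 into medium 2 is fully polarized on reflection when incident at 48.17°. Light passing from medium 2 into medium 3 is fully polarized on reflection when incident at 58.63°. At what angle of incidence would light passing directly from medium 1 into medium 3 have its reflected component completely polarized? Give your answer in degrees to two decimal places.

θ_B ≈ 61.38°

Each Brewster angle gives a ratio: n₂/n₁ = tan 48.17° = 1.1173, n₃/n₂ = tan 58.63° = 1.6402.
Multiplying, n₃/n₁ = 1.1173 × 1.6402 = 1.8325, and θ_B(1→3) = arctan 1.8325 = 61.38°.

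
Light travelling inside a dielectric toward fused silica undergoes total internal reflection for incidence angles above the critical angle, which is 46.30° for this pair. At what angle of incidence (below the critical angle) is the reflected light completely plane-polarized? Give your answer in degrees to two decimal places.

θ_B ≈ 35.87°

n₂/n₁ = sin θ_c = sin 46.30° = 0.7230.
tan θ_B equals the same ratio, so θ_B = arctan(0.7230) = 35.87°.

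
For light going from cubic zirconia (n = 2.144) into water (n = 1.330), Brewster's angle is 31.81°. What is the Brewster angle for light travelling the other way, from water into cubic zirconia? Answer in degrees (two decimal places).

The two Brewster angles are complementary: θ_B' = 90° − θ_B = 90° − 31.81° = 58.19°.

θ_B' ≈ 58.19°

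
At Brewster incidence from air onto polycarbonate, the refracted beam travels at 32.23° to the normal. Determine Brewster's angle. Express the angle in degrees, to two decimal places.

Brewster's condition makes the reflected and refracted beams perpendicular: θ_B + θ_t = 90°.
So θ_B = 90° − θ_t = 90° − 32.23° = 57.77°.

θ_B ≈ 57.77°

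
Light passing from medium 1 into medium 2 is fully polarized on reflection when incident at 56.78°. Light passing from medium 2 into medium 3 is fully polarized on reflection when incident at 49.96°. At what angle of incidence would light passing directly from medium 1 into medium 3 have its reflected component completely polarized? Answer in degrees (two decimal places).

θ_B ≈ 61.18°

Each Brewster angle gives a ratio: n₂/n₁ = tan 56.78° = 1.5270, n₃/n₂ = tan 49.96° = 1.1901.
Multiplying, n₃/n₁ = 1.5270 × 1.1901 = 1.8172, and θ_B(1→3) = arctan 1.8172 = 61.18°.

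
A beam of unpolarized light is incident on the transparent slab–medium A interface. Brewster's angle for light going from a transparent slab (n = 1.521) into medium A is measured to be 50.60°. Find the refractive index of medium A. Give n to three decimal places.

n ≈ 1.852

Brewster's law: tan θ_B = n₂/n₁ (light incident in a transparent slab, refracted into medium A).
n₂ = n₁ tan θ_B = 1.521 × tan 50.60° = 1.852.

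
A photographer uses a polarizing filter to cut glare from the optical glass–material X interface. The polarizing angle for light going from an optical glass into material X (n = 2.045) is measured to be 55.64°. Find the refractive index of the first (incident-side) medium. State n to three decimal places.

n ≈ 1.398

At the polarizing angle, tan θ_B = n₂/n₁ with n₁ on the incident side (an optical glass) and n₂ on the transmitted side (material X).
n₁ = n₂ / tan θ_B = 2.045 / tan 55.64° = 1.398.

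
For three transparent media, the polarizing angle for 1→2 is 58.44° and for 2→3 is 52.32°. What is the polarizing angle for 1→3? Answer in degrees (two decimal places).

tan θ_B(1→2) = n₂/n₁ = tan 58.44° = 1.6280.
tan θ_B(2→3) = n₃/n₂ = tan 52.32° = 1.2948.
Multiplying, n₃/n₁ = 1.6280 × 1.2948 = 2.1079, and θ_B(1→3) = arctan 2.1079 = 64.62°.

θ_B ≈ 64.62°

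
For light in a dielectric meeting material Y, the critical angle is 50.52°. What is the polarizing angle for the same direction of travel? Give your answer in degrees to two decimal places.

n₂/n₁ = sin θ_c = sin 50.52° = 0.7718.
tan θ_B equals the same ratio, so θ_B = arctan(0.7718) = 37.66°.

θ_B ≈ 37.66°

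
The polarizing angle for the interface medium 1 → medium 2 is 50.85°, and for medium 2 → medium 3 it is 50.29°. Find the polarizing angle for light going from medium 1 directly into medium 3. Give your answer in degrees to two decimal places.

θ_B ≈ 55.94°

n₂/n₁ = tan 50.85° = 1.2283 and n₃/n₂ = tan 50.29° = 1.2041.
n₃/n₁ = 1.4790. Then tan θ_B(1→3) = n₃/n₁, so θ_B(1→3) = arctan(1.4790) = 55.94°.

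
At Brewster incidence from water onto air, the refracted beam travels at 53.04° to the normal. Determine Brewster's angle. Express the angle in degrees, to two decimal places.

θ_B ≈ 36.96°

Brewster's condition makes the reflected and refracted beams perpendicular: θ_B + θ_t = 90°.
θ_B = 90° − 53.04° = 36.96°.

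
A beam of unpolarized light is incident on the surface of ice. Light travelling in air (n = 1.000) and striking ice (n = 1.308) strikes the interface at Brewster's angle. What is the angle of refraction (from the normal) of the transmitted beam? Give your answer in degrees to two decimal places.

θ_t ≈ 37.40°

tan θ_B = n₂/n₁ = 1.308/1.000 = 1.3080, so θ_B = 52.60°.
At Brewster's angle the reflected and refracted rays are perpendicular, so θ_t = 90° − θ_B = 90° − 52.60° = 37.40°.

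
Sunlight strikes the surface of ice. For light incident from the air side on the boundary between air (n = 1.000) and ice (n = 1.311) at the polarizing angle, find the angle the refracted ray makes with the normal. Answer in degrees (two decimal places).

tan θ_B = n₂/n₁ = 1.311/1.000 = 1.3110, so θ_B = 52.66°.
At Brewster's angle the reflected and refracted rays are perpendicular, so θ_t = 90° − θ_B = 90° − 52.66° = 37.34°.

θ_t ≈ 37.34°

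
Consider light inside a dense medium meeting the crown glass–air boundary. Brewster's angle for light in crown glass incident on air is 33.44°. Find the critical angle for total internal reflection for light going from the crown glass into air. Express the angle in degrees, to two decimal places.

n₂/n₁ = tan 33.44° = 0.6604; the critical angle satisfies sin θ_c = n₂/n₁.
θ_c = arcsin(0.6604) = 41.33°.

θ_c ≈ 41.33°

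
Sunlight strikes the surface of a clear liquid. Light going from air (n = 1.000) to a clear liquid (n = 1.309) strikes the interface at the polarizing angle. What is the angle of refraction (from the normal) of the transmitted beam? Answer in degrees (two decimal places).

tan θ_B = n₂/n₁ = 1.309/1.000 = 1.3090, so θ_B = 52.62°.
At Brewster's angle the reflected and refracted rays are perpendicular, so θ_t = 90° − θ_B = 90° − 52.62° = 37.38°.

θ_t ≈ 37.38°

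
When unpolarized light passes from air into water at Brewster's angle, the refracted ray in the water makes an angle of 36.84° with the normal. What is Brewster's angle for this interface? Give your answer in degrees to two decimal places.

At Brewster's angle the reflected and refracted rays are perpendicular, so θ_B + θ_t = 90°.
So θ_B = 90° − θ_t = 90° − 36.84° = 53.16°.

θ_B ≈ 53.16°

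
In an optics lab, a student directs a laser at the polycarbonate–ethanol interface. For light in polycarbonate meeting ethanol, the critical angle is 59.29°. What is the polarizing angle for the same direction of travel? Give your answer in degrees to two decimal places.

sin θ_c = n₂/n₁, so n₂/n₁ = sin 59.29° = 0.8598.
Brewster: tan θ_B = n₂/n₁ = 0.8598.
θ_B = arctan(0.8598) = 40.69°.

θ_B ≈ 40.69°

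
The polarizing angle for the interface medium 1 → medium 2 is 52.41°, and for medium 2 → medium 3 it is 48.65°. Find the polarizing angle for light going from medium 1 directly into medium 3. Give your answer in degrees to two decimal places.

θ_B ≈ 55.88°

Each Brewster angle gives a ratio: n₂/n₁ = tan 52.41° = 1.2990, n₃/n₂ = tan 48.65° = 1.1363.
So n₃/n₁ = (n₂/n₁)(n₃/n₂) = 1.2990 × 1.1363 = 1.4760.
θ_B(1→3) = arctan(1.4760) = 55.88°.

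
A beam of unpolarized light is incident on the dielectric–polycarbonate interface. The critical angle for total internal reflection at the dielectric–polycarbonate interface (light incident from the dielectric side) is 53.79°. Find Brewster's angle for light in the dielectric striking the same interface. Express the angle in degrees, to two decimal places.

θ_B ≈ 38.90°

sin θ_c = n₂/n₁, so n₂/n₁ = sin 53.79° = 0.8069.
Brewster: tan θ_B = n₂/n₁ = 0.8069.
θ_B = arctan(0.8069) = 38.90°.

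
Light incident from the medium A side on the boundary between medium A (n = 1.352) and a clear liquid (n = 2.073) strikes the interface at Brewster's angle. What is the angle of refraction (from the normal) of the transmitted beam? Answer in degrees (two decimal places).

θ_t ≈ 33.11°

θ_B = arctan(n₂/n₁) = arctan(2.073/1.352) = 56.89°.
At Brewster's angle the reflected and refracted rays are perpendicular, so θ_t = 90° − θ_B = 90° − 56.89° = 33.11°.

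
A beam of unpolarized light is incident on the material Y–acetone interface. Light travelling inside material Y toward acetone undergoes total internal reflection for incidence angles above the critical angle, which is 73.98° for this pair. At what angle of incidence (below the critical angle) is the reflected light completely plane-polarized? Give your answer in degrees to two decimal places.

n₂/n₁ = sin θ_c = sin 73.98° = 0.9612.
tan θ_B equals the same ratio, so θ_B = arctan(0.9612) = 43.87°.

θ_B ≈ 43.87°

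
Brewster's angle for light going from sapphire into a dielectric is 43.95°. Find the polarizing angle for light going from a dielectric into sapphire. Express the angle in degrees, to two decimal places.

θ_B' ≈ 46.05°

Reversing the direction swaps n₁ and n₂, so tan θ_B' = 1/tan θ_B and θ_B' = 90° − θ_B.
Hence θ_B' = 90° − 43.95° = 46.05°.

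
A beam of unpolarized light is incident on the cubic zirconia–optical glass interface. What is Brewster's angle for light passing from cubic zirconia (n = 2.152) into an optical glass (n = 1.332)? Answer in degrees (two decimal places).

θ_B ≈ 31.76°

Brewster's condition: tan θ_B = n₂/n₁ = 1.332/2.152 = 0.6190.
θ_B = arctan(0.6190) = 31.76°.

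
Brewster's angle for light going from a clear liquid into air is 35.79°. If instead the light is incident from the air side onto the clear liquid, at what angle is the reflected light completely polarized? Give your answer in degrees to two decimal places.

θ_B' ≈ 54.21°

The two Brewster angles are complementary: θ_B' = 90° − θ_B = 90° − 35.79° = 54.21°.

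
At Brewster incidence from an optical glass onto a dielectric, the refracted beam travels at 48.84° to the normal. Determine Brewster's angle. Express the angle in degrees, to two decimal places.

Brewster's condition makes the reflected and refracted beams perpendicular: θ_B + θ_t = 90°.
So θ_B = 90° − θ_t = 90° − 48.84° = 41.16°.

θ_B ≈ 41.16°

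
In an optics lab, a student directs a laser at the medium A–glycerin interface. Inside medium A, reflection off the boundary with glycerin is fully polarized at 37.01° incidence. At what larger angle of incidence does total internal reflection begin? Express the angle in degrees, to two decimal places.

tan θ_B = n₂/n₁ = tan 37.01° = 0.7538.
Total internal reflection: sin θ_c = n₂/n₁ = 0.7538.
θ_c = arcsin(0.7538) = 48.92°.

θ_c ≈ 48.92°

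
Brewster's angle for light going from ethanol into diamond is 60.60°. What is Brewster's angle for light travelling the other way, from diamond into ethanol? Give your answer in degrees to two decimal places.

Reversing the direction swaps n₁ and n₂, so tan θ_B' = 1/tan θ_B and θ_B' = 90° − θ_B.
Hence θ_B' = 90° − 60.60° = 29.40°.

θ_B' ≈ 29.40°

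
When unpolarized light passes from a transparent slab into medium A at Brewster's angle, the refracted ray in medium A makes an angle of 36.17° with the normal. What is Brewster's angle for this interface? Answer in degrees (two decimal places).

θ_B ≈ 53.83°

Brewster's condition makes the reflected and refracted beams perpendicular: θ_B + θ_t = 90°.
So θ_B = 90° − θ_t = 90° − 36.17° = 53.83°.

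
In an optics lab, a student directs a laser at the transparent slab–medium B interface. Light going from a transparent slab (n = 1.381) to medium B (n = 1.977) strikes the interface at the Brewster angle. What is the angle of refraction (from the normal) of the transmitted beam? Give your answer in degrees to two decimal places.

θ_t ≈ 34.94°

First find Brewster's angle: tan θ_B = 1.977/1.381 = 1.4316, giving θ_B = 55.06°.
Since θ_B + θ_t = 90° at Brewster incidence, θ_t = 90° − 55.06° = 34.94°.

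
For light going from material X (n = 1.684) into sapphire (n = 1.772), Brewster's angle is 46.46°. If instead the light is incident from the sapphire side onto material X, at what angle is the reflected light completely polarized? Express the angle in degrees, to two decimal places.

Reversing the direction swaps n₁ and n₂, so tan θ_B' = 1/tan θ_B and θ_B' = 90° − θ_B.
Hence θ_B' = 90° − 46.46° = 43.54°.

θ_B' ≈ 43.54°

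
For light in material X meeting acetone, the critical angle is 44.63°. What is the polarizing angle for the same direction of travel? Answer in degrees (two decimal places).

θ_B ≈ 35.09°

sin θ_c = n₂/n₁, so n₂/n₁ = sin 44.63° = 0.7025.
Brewster: tan θ_B = n₂/n₁ = 0.7025.
θ_B = arctan(0.7025) = 35.09°.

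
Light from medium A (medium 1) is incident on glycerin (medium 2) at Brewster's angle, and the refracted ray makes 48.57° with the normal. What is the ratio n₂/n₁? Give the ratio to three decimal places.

At Brewster incidence θ_B = 90° − θ_t = 90° − 48.57° = 41.43°.
tan θ_B = n₂/n₁, so n₂/n₁ = tan 41.43° = 0.883.

n₂/n₁ ≈ 0.883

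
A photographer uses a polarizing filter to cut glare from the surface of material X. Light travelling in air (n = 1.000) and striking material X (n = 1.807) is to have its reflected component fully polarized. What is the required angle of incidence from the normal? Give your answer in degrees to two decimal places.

Here n₂/n₁ = 1.807/1.000 = 1.8070, and Brewster's law gives tan θ_B = n₂/n₁. Taking the arctangent, θ_B = 61.04°.

θ_B ≈ 61.04°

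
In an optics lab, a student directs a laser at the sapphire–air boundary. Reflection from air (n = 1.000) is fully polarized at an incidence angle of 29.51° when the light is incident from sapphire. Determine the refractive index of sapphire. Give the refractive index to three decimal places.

n ≈ 1.767

Full polarization of the reflected beam means tan θ_B = n₂/n₁, where n₁ is the incident medium (sapphire).
n₁ = n₂ / tan θ_B = 1.000 / tan 29.51° = 1.767.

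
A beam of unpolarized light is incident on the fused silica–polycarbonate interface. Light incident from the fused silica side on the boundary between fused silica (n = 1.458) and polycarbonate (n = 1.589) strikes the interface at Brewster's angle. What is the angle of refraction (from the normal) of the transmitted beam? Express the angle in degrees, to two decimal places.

θ_t ≈ 42.54°

θ_B = arctan(n₂/n₁) = arctan(1.589/1.458) = 47.46°.
The refracted ray is perpendicular to the reflected ray, so θ_t = 90° − θ_B = 42.54°.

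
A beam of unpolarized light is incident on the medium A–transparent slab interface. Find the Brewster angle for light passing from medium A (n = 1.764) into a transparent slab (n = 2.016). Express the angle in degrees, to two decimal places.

θ_B ≈ 48.81°

tan θ_B = n₂/n₁ = 2.016/1.764 = 1.1429.
θ_B = arctan(1.1429) = 48.81°.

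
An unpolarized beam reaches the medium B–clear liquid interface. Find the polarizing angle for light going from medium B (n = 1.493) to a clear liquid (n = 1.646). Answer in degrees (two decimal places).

θ_B ≈ 47.79°

At Brewster's angle the reflected and refracted rays are perpendicular, which with Snell's law gives tan θ_B = n₂/n₁.
Here n₂/n₁ = 1.646/1.493 = 1.1025, and Brewster's law gives tan θ_B = n₂/n₁.
θ_B = arctan(1.1025) = 47.79°.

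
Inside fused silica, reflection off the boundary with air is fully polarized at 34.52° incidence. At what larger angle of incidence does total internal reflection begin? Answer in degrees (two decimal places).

tan θ_B = n₂/n₁ = tan 34.52° = 0.6878.
Total internal reflection: sin θ_c = n₂/n₁ = 0.6878.
θ_c = arcsin(0.6878) = 43.46°.

θ_c ≈ 43.46°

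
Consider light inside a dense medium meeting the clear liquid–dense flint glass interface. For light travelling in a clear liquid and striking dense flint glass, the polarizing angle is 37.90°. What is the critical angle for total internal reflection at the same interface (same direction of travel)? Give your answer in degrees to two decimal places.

From Brewster, n₂/n₁ = tan θ_B = tan 37.90° = 0.7785.
Then sin θ_c = n₂/n₁ = 0.7785, so θ_c = arcsin 0.7785 = 51.12°.

θ_c ≈ 51.12°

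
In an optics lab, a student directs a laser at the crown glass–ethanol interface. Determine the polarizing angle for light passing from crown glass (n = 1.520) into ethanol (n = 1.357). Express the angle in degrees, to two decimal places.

θ_B ≈ 41.76°

At Brewster's angle the reflected and refracted rays are perpendicular, which with Snell's law gives tan θ_B = n₂/n₁.
Here n₂/n₁ = 1.357/1.520 = 0.8928, and Brewster's law gives tan θ_B = n₂/n₁.
θ_B = arctan(0.8928) = 41.76°.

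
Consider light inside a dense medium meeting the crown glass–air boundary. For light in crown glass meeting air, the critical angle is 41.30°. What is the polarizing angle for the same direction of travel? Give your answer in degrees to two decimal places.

At the critical angle sin θ_c = n₂/n₁, giving n₂/n₁ = sin 41.30° = 0.6600.
Then tan θ_B = n₂/n₁ = 0.6600, so θ_B = arctan 0.6600 = 33.42°.

θ_B ≈ 33.42°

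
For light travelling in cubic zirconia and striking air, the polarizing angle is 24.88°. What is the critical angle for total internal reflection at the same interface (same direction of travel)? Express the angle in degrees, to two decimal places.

From Brewster, n₂/n₁ = tan θ_B = tan 24.88° = 0.4638.
Then sin θ_c = n₂/n₁ = 0.4638, so θ_c = arcsin 0.4638 = 27.63°.

θ_c ≈ 27.63°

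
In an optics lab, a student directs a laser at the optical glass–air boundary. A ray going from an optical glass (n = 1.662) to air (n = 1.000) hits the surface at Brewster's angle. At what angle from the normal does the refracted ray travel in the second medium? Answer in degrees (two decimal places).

θ_t ≈ 58.97°

θ_B = arctan(n₂/n₁) = arctan(1.000/1.662) = 31.03°.
At Brewster's angle the reflected and refracted rays are perpendicular, so θ_t = 90° − θ_B = 90° − 31.03° = 58.97°.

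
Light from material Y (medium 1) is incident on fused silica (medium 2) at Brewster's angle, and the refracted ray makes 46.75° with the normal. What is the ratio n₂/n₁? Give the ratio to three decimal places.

n₂/n₁ ≈ 0.941

At Brewster incidence θ_B = 90° − θ_t = 90° − 46.75° = 43.25°.
tan θ_B = n₂/n₁, so n₂/n₁ = tan 43.25° = 0.941.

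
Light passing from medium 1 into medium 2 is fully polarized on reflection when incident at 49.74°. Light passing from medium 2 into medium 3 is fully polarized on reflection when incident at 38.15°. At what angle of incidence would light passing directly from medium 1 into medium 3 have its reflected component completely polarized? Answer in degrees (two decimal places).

θ_B ≈ 42.85°

tan θ_B(1→2) = n₂/n₁ = tan 49.74° = 1.1808.
tan θ_B(2→3) = n₃/n₂ = tan 38.15° = 0.7855.
So n₃/n₁ = (n₂/n₁)(n₃/n₂) = 1.1808 × 0.7855 = 0.9276.
θ_B(1→3) = arctan(0.9276) = 42.85°.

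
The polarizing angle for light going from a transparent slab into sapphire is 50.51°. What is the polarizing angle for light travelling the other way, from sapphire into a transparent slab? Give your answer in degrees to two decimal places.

tan θ_B' = n₁/n₂ = 1/tan θ_B, so θ_B' = 90° − θ_B.
θ_B' = 90° − 50.51° = 39.49°.

θ_B' ≈ 39.49°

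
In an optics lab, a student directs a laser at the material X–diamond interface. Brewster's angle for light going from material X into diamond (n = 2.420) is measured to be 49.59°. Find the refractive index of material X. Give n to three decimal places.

Brewster's law: tan θ_B = n₂/n₁ (light incident in material X, refracted into diamond).
n₁ = n₂ / tan θ_B = 2.420 / tan 49.59° = 2.060.

n ≈ 2.060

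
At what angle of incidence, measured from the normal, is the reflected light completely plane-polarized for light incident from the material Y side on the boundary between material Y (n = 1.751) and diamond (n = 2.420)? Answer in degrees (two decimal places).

θ_B ≈ 54.11°

tan θ_B = n₂/n₁ = 2.420/1.751 = 1.3821.
θ_B = arctan(1.3821) = 54.11°.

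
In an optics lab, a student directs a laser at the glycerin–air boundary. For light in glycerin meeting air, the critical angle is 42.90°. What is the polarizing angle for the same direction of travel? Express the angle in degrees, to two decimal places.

θ_B ≈ 34.24°

sin θ_c = n₂/n₁, so n₂/n₁ = sin 42.90° = 0.6807.
Brewster: tan θ_B = n₂/n₁ = 0.6807.
θ_B = arctan(0.6807) = 34.24°.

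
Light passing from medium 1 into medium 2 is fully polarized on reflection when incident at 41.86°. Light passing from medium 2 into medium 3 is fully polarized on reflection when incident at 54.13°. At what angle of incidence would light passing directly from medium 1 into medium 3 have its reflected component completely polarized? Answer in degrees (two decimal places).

Each Brewster angle gives a ratio: n₂/n₁ = tan 41.86° = 0.8960, n₃/n₂ = tan 54.13° = 1.3830.
So n₃/n₁ = (n₂/n₁)(n₃/n₂) = 0.8960 × 1.3830 = 1.2391.
θ_B(1→3) = arctan(1.2391) = 51.10°.

θ_B ≈ 51.10°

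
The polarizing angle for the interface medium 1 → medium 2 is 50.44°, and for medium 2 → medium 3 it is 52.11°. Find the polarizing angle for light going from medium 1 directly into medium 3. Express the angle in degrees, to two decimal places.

Each Brewster angle gives a ratio: n₂/n₁ = tan 50.44° = 1.2105, n₃/n₂ = tan 52.11° = 1.2850.
So n₃/n₁ = (n₂/n₁)(n₃/n₂) = 1.2105 × 1.2850 = 1.5555.
θ_B(1→3) = arctan(1.5555) = 57.26°.

θ_B ≈ 57.26°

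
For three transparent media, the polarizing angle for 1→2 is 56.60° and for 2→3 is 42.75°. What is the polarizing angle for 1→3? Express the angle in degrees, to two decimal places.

n₂/n₁ = tan 56.60° = 1.5166 and n₃/n₂ = tan 42.75° = 0.9244.
So n₃/n₁ = (n₂/n₁)(n₃/n₂) = 1.5166 × 0.9244 = 1.4019.
θ_B(1→3) = arctan(1.4019) = 54.50°.

θ_B ≈ 54.50°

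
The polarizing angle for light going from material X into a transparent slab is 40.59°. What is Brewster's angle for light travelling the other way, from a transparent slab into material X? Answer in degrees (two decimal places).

θ_B' ≈ 49.41°

The two Brewster angles are complementary: θ_B' = 90° − θ_B = 90° − 40.59° = 49.41°.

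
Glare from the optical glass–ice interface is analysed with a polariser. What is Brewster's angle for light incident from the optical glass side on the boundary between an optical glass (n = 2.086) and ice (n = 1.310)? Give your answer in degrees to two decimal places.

Here n₂/n₁ = 1.310/2.086 = 0.6280, and Brewster's law gives tan θ_B = n₂/n₁.
So θ_B = arctan 0.6280 = 32.13°.

θ_B ≈ 32.13°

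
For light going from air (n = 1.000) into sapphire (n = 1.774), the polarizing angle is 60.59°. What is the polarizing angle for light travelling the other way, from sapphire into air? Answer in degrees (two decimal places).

The two Brewster angles are complementary: θ_B' = 90° − θ_B = 90° − 60.59° = 29.41°.

θ_B' ≈ 29.41°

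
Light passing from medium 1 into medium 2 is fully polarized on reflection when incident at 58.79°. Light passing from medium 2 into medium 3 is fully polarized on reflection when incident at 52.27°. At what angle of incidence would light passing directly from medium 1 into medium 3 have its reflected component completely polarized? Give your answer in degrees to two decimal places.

n₂/n₁ = tan 58.79° = 1.6505 and n₃/n₂ = tan 52.27° = 1.2924.
So n₃/n₁ = (n₂/n₁)(n₃/n₂) = 1.6505 × 1.2924 = 2.1332.
θ_B(1→3) = arctan(2.1332) = 64.88°.

θ_B ≈ 64.88°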